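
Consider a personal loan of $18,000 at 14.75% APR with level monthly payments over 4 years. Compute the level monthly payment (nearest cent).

$498.68

Monthly rate = 14.75%/12 = 0.0122917; payment = 18,000 × 0.0122917 / (1 − (1+0.0122917)^−48) = $498.68.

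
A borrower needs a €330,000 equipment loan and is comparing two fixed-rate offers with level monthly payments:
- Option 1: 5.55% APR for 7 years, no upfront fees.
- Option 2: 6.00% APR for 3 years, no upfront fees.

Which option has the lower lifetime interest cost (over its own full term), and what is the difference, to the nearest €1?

Option 2 by €37,583

Option 1: monthly rate = 5.55%/12 = 0.0046250; payment = 330,000 × 0.0046250 / (1 − (1+0.0046250)^−84) = €4,749.95.
Total interest on Option 1 = 84 × €4,749.95 − €330,000 = €68,995.80.
Option 2: monthly rate = 6%/12 = 0.0050000; payment = 330,000 × 0.0050000 / (1 − (1+0.0050000)^−36) = €10,039.24.
Total interest on Option 2 = 36 × €10,039.24 − €330,000 = €31,412.64.
Option 2 is lower by €37,583.16.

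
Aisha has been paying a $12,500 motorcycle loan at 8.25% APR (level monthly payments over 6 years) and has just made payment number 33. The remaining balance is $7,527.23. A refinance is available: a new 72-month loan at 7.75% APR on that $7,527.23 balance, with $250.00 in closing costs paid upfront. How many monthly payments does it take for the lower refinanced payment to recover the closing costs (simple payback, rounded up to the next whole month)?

Current payment = 12,500 × 8.25%/12 / (1 − (1+0.0068750)^−72) = $220.69.
Refinanced payment = 7,527.23 × 0.0064583 / (1 − (1+0.0064583)^−72) = $131.06.
Monthly savings = $220.69 − $131.06 = $89.63.
Break-even = $250.00 / $89.63 = 2.79 → 3 months.

3 months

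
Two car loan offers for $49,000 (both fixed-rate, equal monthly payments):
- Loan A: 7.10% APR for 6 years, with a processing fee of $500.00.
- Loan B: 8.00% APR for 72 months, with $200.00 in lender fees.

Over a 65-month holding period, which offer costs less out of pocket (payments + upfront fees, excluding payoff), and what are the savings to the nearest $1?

Loan A: monthly rate = 7.1%/12 = 0.0059167; payment = 49,000 × 0.0059167 / (1 − (1+0.0059167)^−72) = $837.76.
Loan B: monthly rate = 8%/12 = 0.0066667; payment = 49,000 × 0.0066667 / (1 − (1+0.0066667)^−72) = $859.13.
Over 65 months: Loan A costs 65 × $837.76 + $500.00 = $54,954.40; Loan B costs 65 × $859.13 + $200.00 = $56,043.45.
Loan A is cheaper by $56,043.45 − $54,954.40 = $1,089.05.

Loan A by $1,089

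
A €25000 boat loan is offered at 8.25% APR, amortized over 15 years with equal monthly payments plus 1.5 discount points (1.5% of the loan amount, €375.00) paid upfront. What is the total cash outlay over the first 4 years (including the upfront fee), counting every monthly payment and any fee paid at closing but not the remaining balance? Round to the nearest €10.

€12,020

At 8.25% the monthly rate is 0.0068750, so the payment is 25,000 × 0.0068750 / (1 − 1.0068750^−180) = €242.54.
Total outlay = 48 × €242.54 + €375.00 = €12,016.92.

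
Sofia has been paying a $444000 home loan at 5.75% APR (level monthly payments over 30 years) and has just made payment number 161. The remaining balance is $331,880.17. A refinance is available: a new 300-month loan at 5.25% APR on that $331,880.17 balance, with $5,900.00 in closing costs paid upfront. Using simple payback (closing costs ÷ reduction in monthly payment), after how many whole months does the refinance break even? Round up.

10 months

Current payment = 444,000 × 5.75%/12 / (1 − (1+0.0047917)^−360) = $2,591.06.
Refinanced payment = 331,880.17 × 0.0043750 / (1 − (1+0.0043750)^−300) = $1,988.78.
Monthly savings = $2,591.06 − $1,988.78 = $602.28.
Break-even = $5,900.00 / $602.28 = 9.80 → 10 months.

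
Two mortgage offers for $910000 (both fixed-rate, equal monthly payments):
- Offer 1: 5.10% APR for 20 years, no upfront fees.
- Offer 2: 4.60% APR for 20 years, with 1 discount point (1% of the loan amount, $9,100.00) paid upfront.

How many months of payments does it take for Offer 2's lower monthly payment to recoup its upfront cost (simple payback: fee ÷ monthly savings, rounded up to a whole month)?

Offer 1: monthly rate = 5.1%/12 = 0.0042500; payment = 910,000 × 0.0042500 / (1 − (1+0.0042500)^−240) = $6,055.98.
Offer 2: at 4.60% the monthly rate is 0.0038333, so the payment is 910,000 × 0.0038333 / (1 − 1.0038333^−240) = $5,806.35.
Monthly savings = $6,055.98 − $5,806.35 = $249.63.
Break-even = $9,100.00 / $249.63 = 36.45 → 37 months.

37 months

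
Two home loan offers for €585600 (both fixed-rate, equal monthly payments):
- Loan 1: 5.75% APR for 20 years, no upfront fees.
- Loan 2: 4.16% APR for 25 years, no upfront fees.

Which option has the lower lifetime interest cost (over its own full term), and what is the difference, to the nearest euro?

Loan 1: at 5.75% the monthly rate is 0.0047917, so the payment is 585,600 × 0.0047917 / (1 − 1.0047917^−240) = €4,111.40.
Total interest on Loan 1 = 240 × €4,111.40 − €585,600 = €401,136.00.
Loan 2: at 4.16% the monthly rate is 0.0034667, so the payment is 585,600 × 0.0034667 / (1 − 1.0034667^−300) = €3,142.98.
Total interest on Loan 2 = 300 × €3,142.98 − €585,600 = €357,294.00.
Loan 2 is lower by €43,842.00.

Loan 2 by €43,842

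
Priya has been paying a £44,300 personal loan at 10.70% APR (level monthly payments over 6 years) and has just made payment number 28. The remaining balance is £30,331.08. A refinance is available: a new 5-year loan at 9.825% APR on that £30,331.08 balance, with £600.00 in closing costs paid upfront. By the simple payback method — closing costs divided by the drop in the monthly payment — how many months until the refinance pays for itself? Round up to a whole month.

4 months

Current payment = 44,300 × 10.7%/12 / (1 − (1+0.0089167)^−72) = £836.42.
Refinanced payment = 30,331.08 × 0.0081875 / (1 − (1+0.0081875)^−60) = £641.84.
Monthly savings = £836.42 − £641.84 = £194.58.
Break-even = £600.00 / £194.58 = 3.08 → 4 months.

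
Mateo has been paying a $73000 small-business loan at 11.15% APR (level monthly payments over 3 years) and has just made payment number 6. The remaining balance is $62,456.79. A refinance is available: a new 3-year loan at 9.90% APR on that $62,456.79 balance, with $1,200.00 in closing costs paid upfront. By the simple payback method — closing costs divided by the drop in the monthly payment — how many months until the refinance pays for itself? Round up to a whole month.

Current payment = 73,000 × 11.15%/12 / (1 − (1+0.0092917)^−36) = $2,395.12.
Refinanced payment = 62,456.79 × 0.0082500 / (1 − (1+0.0082500)^−36) = $2,012.37.
Monthly savings = $2,395.12 − $2,012.37 = $382.75.
Break-even = $1,200.00 / $382.75 = 3.14 → 4 months.

4 months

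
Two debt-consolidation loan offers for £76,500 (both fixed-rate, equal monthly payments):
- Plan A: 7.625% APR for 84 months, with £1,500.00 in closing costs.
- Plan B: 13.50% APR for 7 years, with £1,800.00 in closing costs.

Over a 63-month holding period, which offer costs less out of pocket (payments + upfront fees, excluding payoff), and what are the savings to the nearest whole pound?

Plan A by £15,071

Plan A: monthly rate = 7.625%/12 = 0.0063542; payment = 76,500 × 0.0063542 / (1 − (1+0.0063542)^−84) = £1,178.10.
Plan B: monthly rate = 13.5%/12 = 0.0112500; payment = 76,500 × 0.0112500 / (1 − (1+0.0112500)^−84) = £1,412.56.
Over 63 months: Plan A costs 63 × £1,178.10 + £1,500.00 = £75,720.30; Plan B costs 63 × £1,412.56 + £1,800.00 = £90,791.28.
Plan A is cheaper by £90,791.28 − £75,720.30 = £15,070.98.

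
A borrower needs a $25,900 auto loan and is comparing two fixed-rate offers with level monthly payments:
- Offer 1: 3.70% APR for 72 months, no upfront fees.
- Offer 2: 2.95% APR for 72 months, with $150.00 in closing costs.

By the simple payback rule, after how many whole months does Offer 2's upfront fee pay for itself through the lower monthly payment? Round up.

18 months

Offer 1: monthly rate = 3.7%/12 = 0.0030833; payment = 25,900 × 0.0030833 / (1 − (1+0.0030833)^−72) = $401.68.
Offer 2: monthly rate = 2.95%/12 = 0.0024583; payment = 25,900 × 0.0024583 / (1 − (1+0.0024583)^−72) = $392.94.
Monthly savings = $401.68 − $392.94 = $8.74.
Break-even = $150.00 / $8.74 = 17.16 → 18 months.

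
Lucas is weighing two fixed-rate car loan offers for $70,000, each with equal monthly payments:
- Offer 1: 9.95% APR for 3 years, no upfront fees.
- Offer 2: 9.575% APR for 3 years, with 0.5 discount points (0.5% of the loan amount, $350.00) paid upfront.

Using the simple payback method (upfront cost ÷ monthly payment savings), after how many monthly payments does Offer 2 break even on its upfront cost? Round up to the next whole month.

Offer 1: at 9.95% the monthly rate is 0.0082917, so the payment is 70,000 × 0.0082917 / (1 − 1.0082917^−36) = $2,257.06.
Offer 2: at 9.575% the monthly rate is 0.0079792, so the payment is 70,000 × 0.0079792 / (1 − 1.0079792^−36) = $2,244.76.
Monthly savings = $2,257.06 − $2,244.76 = $12.30.
Break-even = $350.00 / $12.30 = 28.46 → 29 months.

29 months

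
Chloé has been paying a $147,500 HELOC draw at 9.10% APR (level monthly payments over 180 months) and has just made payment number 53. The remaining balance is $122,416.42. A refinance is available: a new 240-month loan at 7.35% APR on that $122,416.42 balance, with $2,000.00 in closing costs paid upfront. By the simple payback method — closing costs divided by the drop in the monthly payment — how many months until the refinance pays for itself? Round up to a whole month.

Current payment = 147,500 × 9.1%/12 / (1 − (1+0.0075833)^−180) = $1,504.83.
Refinanced payment = 122,416.42 × 0.0061250 / (1 − (1+0.0061250)^−240) = $974.98.
Monthly savings = $1,504.83 − $974.98 = $529.85.
Break-even = $2,000.00 / $529.85 = 3.77 → 4 months.

4 months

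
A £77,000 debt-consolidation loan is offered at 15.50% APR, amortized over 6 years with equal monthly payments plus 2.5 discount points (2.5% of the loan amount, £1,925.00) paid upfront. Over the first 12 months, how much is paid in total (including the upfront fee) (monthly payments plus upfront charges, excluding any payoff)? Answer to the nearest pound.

At 15.50% the monthly rate is 0.0129167, so the payment is 77,000 × 0.0129167 / (1 − 1.0129167^−72) = £1,649.15.
Total outlay = 12 × £1,649.15 + £1,925.00 = £21,714.80.

£21,715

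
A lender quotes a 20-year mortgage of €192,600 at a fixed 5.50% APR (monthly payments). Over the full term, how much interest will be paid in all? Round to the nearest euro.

€125,369

Monthly rate = 5.5%/12 = 0.0045833; payment = 192,600 × 0.0045833 / (1 − (1+0.0045833)^−240) = €1,324.87.
Total paid = 240 × €1,324.87 = €317,968.80; interest = €317,968.80 − €192,600 = €125,368.80.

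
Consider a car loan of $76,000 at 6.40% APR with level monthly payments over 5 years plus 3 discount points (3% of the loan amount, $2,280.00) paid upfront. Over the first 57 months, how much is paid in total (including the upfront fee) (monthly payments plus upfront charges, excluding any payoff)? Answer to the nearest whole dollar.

Monthly rate = 6.4%/12 = 0.0053333; payment = 76,000 × 0.0053333 / (1 − (1+0.0053333)^−60) = $1,483.47.
Total outlay = 57 × $1,483.47 + $2,280.00 = $86,837.79.

$86,838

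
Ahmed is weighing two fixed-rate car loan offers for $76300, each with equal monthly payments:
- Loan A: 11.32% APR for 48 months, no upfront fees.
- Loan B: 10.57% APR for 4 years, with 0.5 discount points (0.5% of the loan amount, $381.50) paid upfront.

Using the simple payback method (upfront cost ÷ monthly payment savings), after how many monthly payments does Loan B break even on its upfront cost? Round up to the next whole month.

Loan A: monthly rate = 11.32%/12 = 0.0094333; payment = 76,300 × 0.0094333 / (1 − (1+0.0094333)^−48) = $1,983.89.
Loan B: at 10.57% the monthly rate is 0.0088083, so the payment is 76,300 × 0.0088083 / (1 − 1.0088083^−48) = $1,956.12.
Monthly savings = $1,983.89 − $1,956.12 = $27.77.
Break-even = $381.50 / $27.77 = 13.74 → 14 months.

14 months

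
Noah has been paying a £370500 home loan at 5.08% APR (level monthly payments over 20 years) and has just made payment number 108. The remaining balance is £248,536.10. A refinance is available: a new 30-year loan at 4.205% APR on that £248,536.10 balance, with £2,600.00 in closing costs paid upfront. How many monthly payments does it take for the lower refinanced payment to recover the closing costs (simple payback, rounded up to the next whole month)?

3 months

Current payment = 370,500 × 5.08%/12 / (1 − (1+0.0042333)^−240) = £2,461.54.
Refinanced payment = 248,536.10 × 0.0035042 / (1 − (1+0.0035042)^−360) = £1,216.11.
Monthly savings = £2,461.54 − £1,216.11 = £1,245.43.
Break-even = £2,600.00 / £1,245.43 = 2.09 → 3 months.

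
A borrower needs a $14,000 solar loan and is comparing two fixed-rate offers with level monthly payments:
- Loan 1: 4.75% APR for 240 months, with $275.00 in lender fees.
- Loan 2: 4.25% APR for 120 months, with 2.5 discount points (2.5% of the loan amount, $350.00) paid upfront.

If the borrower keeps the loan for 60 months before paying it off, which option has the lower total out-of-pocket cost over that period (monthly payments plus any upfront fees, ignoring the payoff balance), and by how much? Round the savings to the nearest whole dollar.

Loan 1 by $3,251

Loan 1: monthly rate = 4.75%/12 = 0.0039583; payment = 14,000 × 0.0039583 / (1 − (1+0.0039583)^−240) = $90.47.
Loan 2: at 4.25% the monthly rate is 0.0035417, so the payment is 14,000 × 0.0035417 / (1 − 1.0035417^−120) = $143.41.
Over 60 months: Loan 1 costs 60 × $90.47 + $275.00 = $5,703.20; Loan 2 costs 60 × $143.41 + $350.00 = $8,954.60.
Loan 1 is cheaper by $8,954.60 − $5,703.20 = $3,251.40.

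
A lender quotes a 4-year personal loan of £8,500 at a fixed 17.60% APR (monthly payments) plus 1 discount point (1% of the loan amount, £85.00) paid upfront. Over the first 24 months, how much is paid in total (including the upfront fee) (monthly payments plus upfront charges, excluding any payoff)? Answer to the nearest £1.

£6,035

At 17.60% the monthly rate is 0.0146667, so the payment is 8,500 × 0.0146667 / (1 − 1.0146667^−48) = £247.91.
Total outlay = 24 × £247.91 + £85.00 = £6,034.84.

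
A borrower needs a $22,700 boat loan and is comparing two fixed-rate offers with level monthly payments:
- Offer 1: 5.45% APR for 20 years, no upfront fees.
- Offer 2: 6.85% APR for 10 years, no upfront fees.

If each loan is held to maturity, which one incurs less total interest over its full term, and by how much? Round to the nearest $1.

Offer 1: at 5.45% the monthly rate is 0.0045417, so the payment is 22,700 × 0.0045417 / (1 − 1.0045417^−240) = $155.51.
Total interest on Offer 1 = 240 × $155.51 − $22,700 = $14,622.40.
Offer 2: at 6.85% the monthly rate is 0.0057083, so the payment is 22,700 × 0.0057083 / (1 − 1.0057083^−120) = $261.81.
Total interest on Offer 2 = 120 × $261.81 − $22,700 = $8,717.20.
Offer 2 is lower by $5,905.20.

Offer 2 by $5,905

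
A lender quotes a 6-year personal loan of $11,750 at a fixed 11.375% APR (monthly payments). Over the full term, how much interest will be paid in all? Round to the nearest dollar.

At 11.375% the monthly rate is 0.0094792, so the payment is 11,750 × 0.0094792 / (1 − 1.0094792^−72) = $225.91.
Total paid = 72 × $225.91 = $16,265.52; interest = $16,265.52 − $11,750 = $4,515.52.

$4,516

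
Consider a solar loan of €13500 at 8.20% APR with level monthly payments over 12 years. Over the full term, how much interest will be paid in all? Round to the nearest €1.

€7,757

At 8.20% the monthly rate is 0.0068333, so the payment is 13,500 × 0.0068333 / (1 − 1.0068333^−144) = €147.62.
Total paid = 144 × €147.62 = €21,257.28; interest = €21,257.28 − €13,500 = €7,757.28.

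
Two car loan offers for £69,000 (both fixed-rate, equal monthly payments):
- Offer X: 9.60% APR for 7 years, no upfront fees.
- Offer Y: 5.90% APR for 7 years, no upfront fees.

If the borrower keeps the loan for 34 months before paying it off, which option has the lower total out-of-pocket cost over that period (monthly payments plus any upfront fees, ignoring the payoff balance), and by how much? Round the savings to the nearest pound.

Offer X: at 9.60% the monthly rate is 0.0080000, so the payment is 69,000 × 0.0080000 / (1 − 1.0080000^−84) = £1,131.27.
Offer Y: monthly rate = 5.9%/12 = 0.0049167; payment = 69,000 × 0.0049167 / (1 − (1+0.0049167)^−84) = £1,004.69.
Over 34 months: Offer X costs 34 × £1,131.27 = £38,463.18; Offer Y costs 34 × £1,004.69 = £34,159.46.
Offer Y is cheaper by £38,463.18 − £34,159.46 = £4,303.72.

Offer Y by £4,304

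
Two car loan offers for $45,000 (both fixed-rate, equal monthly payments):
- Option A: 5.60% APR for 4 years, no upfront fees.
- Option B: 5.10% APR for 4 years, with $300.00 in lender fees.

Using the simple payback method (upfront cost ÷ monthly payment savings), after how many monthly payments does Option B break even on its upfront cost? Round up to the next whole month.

30 months

Option A: monthly rate = 5.6%/12 = 0.0046667; payment = 45,000 × 0.0046667 / (1 − (1+0.0046667)^−48) = $1,048.59.
Option B: monthly rate = 5.1%/12 = 0.0042500; payment = 45,000 × 0.0042500 / (1 − (1+0.0042500)^−48) = $1,038.36.
Monthly savings = $1,048.59 − $1,038.36 = $10.23.
Break-even = $300.00 / $10.23 = 29.33 → 30 months.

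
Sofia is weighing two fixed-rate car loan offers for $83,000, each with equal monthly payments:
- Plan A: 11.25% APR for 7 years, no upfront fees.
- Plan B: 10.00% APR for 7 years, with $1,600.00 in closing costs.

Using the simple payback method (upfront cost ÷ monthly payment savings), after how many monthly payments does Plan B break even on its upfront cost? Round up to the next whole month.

30 months

Plan A: at 11.25% the monthly rate is 0.0093750, so the payment is 83,000 × 0.0093750 / (1 − 1.0093750^−84) = $1,432.10.
Plan B: at 10.00% the monthly rate is 0.0083333, so the payment is 83,000 × 0.0083333 / (1 − 1.0083333^−84) = $1,377.90.
Monthly savings = $1,432.10 − $1,377.90 = $54.20.
Break-even = $1,600.00 / $54.20 = 29.52 → 30 months.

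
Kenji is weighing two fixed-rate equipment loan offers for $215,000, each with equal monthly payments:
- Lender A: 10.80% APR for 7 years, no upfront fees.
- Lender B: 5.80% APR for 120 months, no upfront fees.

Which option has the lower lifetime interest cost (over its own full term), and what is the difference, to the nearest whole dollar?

Lender A: at 10.80% the monthly rate is 0.0090000, so the payment is 215,000 × 0.0090000 / (1 − 1.0090000^−84) = $3,658.75.
Total interest on Lender A = 84 × $3,658.75 − $215,000 = $92,335.00.
Lender B: at 5.80% the monthly rate is 0.0048333, so the payment is 215,000 × 0.0048333 / (1 − 1.0048333^−120) = $2,365.40.
Total interest on Lender B = 120 × $2,365.40 − $215,000 = $68,848.00.
Lender B is lower by $23,487.00.

Lender B by $23,487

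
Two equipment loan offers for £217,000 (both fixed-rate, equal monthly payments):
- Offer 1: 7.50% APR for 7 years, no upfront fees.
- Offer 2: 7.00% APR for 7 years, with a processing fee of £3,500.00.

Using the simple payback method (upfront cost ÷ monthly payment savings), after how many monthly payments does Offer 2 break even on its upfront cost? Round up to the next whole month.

66 months

Offer 1: monthly rate = 7.5%/12 = 0.0062500; payment = 217,000 × 0.0062500 / (1 − (1+0.0062500)^−84) = £3,328.41.
Offer 2: at 7.00% the monthly rate is 0.0058333, so the payment is 217,000 × 0.0058333 / (1 − 1.0058333^−84) = £3,275.11.
Monthly savings = £3,328.41 − £3,275.11 = £53.30.
Break-even = £3,500.00 / £53.30 = 65.67 → 66 months.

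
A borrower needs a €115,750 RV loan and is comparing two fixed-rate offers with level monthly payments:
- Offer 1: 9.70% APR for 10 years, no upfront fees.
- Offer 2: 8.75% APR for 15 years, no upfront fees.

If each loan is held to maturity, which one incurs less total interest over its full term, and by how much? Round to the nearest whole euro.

Offer 1 by €26,977

Offer 1: at 9.70% the monthly rate is 0.0080833, so the payment is 115,750 × 0.0080833 / (1 − 1.0080833^−120) = €1,510.48.
Total interest on Offer 1 = 120 × €1,510.48 − €115,750 = €65,507.60.
Offer 2: at 8.75% the monthly rate is 0.0072917, so the payment is 115,750 × 0.0072917 / (1 − 1.0072917^−180) = €1,156.86.
Total interest on Offer 2 = 180 × €1,156.86 − €115,750 = €92,484.80.
Offer 1 is lower by €26,977.20.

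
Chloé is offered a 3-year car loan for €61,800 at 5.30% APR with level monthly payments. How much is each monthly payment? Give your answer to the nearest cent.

Monthly rate = 5.3%/12 = 0.0044167; payment = 61,800 × 0.0044167 / (1 − (1+0.0044167)^−36) = €1,860.54.

€1,860.54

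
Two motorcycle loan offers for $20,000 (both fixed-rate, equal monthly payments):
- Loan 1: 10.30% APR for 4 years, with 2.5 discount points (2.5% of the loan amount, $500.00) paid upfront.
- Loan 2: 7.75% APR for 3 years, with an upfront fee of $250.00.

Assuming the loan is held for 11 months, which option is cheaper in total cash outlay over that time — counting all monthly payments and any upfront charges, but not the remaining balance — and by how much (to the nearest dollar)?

Loan 1 by $1,007

Loan 1: at 10.30% the monthly rate is 0.0085833, so the payment is 20,000 × 0.0085833 / (1 − 1.0085833^−48) = $510.14.
Loan 2: at 7.75% the monthly rate is 0.0064583, so the payment is 20,000 × 0.0064583 / (1 − 1.0064583^−36) = $624.42.
Over 11 months: Loan 1 costs 11 × $510.14 + $500.00 = $6,111.54; Loan 2 costs 11 × $624.42 + $250.00 = $7,118.62.
Loan 1 is cheaper by $7,118.62 − $6,111.54 = $1,007.08.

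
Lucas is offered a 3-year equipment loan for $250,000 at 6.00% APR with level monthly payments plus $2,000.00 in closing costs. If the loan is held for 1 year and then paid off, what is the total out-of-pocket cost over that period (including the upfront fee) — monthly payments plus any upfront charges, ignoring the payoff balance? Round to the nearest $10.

$93,270

At 6.00% the monthly rate is 0.0050000, so the payment is 250,000 × 0.0050000 / (1 − 1.0050000^−36) = $7,605.48.
Total outlay = 12 × $7,605.48 + $2,000.00 = $93,265.76.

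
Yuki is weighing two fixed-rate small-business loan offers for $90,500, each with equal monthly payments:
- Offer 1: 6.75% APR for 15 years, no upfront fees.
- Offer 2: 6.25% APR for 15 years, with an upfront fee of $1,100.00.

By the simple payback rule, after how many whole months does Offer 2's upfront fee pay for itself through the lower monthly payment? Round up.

45 months

Offer 1: at 6.75% the monthly rate is 0.0056250, so the payment is 90,500 × 0.0056250 / (1 − 1.0056250^−180) = $800.84.
Offer 2: at 6.25% the monthly rate is 0.0052083, so the payment is 90,500 × 0.0052083 / (1 − 1.0052083^−180) = $775.97.
Monthly savings = $800.84 − $775.97 = $24.87.
Break-even = $1,100.00 / $24.87 = 44.23 → 45 months.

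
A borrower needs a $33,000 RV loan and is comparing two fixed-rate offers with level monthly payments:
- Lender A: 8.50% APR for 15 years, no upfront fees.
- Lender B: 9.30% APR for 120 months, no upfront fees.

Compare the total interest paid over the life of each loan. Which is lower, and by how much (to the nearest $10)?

Lender B by $7,680

Lender A: at 8.50% the monthly rate is 0.0070833, so the payment is 33,000 × 0.0070833 / (1 − 1.0070833^−180) = $324.96.
Total interest on Lender A = 180 × $324.96 − $33,000 = $25,492.80.
Lender B: monthly rate = 9.3%/12 = 0.0077500; payment = 33,000 × 0.0077500 / (1 − (1+0.0077500)^−120) = $423.41.
Total interest on Lender B = 120 × $423.41 − $33,000 = $17,809.20.
Lender B is lower by $7,683.60.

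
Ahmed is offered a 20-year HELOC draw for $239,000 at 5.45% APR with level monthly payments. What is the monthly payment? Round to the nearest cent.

At 5.45% the monthly rate is 0.0045417, so the payment is 239,000 × 0.0045417 / (1 − 1.0045417^−240) = $1,637.31.

$1,637.31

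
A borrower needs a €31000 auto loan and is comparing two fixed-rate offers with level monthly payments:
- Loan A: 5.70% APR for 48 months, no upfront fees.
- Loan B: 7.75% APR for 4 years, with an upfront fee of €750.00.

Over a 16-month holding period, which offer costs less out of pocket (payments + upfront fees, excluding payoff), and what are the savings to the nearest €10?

Loan A: monthly rate = 5.7%/12 = 0.0047500; payment = 31,000 × 0.0047500 / (1 − (1+0.0047500)^−48) = €723.78.
Loan B: monthly rate = 7.75%/12 = 0.0064583; payment = 31,000 × 0.0064583 / (1 − (1+0.0064583)^−48) = €753.17.
Over 16 months: Loan A costs 16 × €723.78 = €11,580.48; Loan B costs 16 × €753.17 + €750.00 = €12,800.72.
Loan A is cheaper by €12,800.72 − €11,580.48 = €1,220.24.

Loan A by €1,220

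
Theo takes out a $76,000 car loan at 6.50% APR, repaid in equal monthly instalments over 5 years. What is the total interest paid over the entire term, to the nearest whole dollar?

Monthly rate = 6.5%/12 = 0.0054167; payment = 76,000 × 0.0054167 / (1 − (1+0.0054167)^−60) = $1,487.03.
Total paid = 60 × $1,487.03 = $89,221.80; interest = $89,221.80 − $76,000 = $13,221.80.

$13,222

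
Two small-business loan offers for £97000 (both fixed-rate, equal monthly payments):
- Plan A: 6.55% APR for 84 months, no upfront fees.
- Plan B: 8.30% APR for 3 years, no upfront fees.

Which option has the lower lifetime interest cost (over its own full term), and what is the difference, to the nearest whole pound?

Plan B by £11,280

Plan A: at 6.55% the monthly rate is 0.0054583, so the payment is 97,000 × 0.0054583 / (1 − 1.0054583^−84) = £1,442.74.
Total interest on Plan A = 84 × £1,442.74 − £97,000 = £24,190.16.
Plan B: monthly rate = 8.3%/12 = 0.0069167; payment = 97,000 × 0.0069167 / (1 − (1+0.0069167)^−36) = £3,053.07.
Total interest on Plan B = 36 × £3,053.07 − £97,000 = £12,910.52.
Plan B is lower by £11,279.64.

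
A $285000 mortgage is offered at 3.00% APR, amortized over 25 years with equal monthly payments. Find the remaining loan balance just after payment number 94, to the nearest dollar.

$217,384

With monthly rate i = 3%/12 = 0.0025000, the balance after k of n payments is P · [(1+i)^n − (1+i)^k] / [(1+i)^n − 1].
(1+0.0025000)^300 = 2.11501956 and (1+0.0025000)^94 = 1.26453787, so the balance is 285,000 × (2.11501956 − 1.26453787) / (2.11501956 − 1) = $217,383.88.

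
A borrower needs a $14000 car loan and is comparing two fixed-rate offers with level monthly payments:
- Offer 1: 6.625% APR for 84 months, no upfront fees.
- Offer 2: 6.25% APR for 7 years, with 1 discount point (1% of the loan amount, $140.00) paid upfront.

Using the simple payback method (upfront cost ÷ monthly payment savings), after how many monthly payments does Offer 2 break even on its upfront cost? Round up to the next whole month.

Offer 1: at 6.625% the monthly rate is 0.0055208, so the payment is 14,000 × 0.0055208 / (1 − 1.0055208^−84) = $208.74.
Offer 2: monthly rate = 6.25%/12 = 0.0052083; payment = 14,000 × 0.0052083 / (1 − (1+0.0052083)^−84) = $206.20.
Monthly savings = $208.74 − $206.20 = $2.54.
Break-even = $140.00 / $2.54 = 55.12 → 56 months.

56 months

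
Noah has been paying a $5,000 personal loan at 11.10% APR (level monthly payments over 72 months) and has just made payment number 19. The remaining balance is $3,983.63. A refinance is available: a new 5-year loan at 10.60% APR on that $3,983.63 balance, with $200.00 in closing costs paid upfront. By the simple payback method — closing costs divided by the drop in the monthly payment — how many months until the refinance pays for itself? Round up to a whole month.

Current payment = 5,000 × 11.1%/12 / (1 − (1+0.0092500)^−72) = $95.43.
Refinanced payment = 3,983.63 × 0.0088333 / (1 − (1+0.0088333)^−60) = $85.82.
Monthly savings = $95.43 − $85.82 = $9.61.
Break-even = $200.00 / $9.61 = 20.81 → 21 months.

21 months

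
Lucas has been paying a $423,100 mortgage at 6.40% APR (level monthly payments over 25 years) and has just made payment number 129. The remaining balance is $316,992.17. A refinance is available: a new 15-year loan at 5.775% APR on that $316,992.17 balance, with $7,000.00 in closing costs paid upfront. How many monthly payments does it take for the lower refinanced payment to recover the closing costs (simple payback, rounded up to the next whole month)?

37 months

Current payment = 423,100 × 6.4%/12 / (1 − (1+0.0053333)^−300) = $2,830.42.
Refinanced payment = 316,992.17 × 0.0048125 / (1 − (1+0.0048125)^−180) = $2,636.58.
Monthly savings = $2,830.42 − $2,636.58 = $193.84.
Break-even = $7,000.00 / $193.84 = 36.11 → 37 months.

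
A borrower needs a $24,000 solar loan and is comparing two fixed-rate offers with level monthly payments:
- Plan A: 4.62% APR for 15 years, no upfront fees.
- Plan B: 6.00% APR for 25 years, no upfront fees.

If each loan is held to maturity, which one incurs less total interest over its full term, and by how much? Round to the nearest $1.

Plan A: monthly rate = 4.62%/12 = 0.0038500; payment = 24,000 × 0.0038500 / (1 − (1+0.0038500)^−180) = $185.07.
Total interest on Plan A = 180 × $185.07 − $24,000 = $9,312.60.
Plan B: monthly rate = 6%/12 = 0.0050000; payment = 24,000 × 0.0050000 / (1 − (1+0.0050000)^−300) = $154.63.
Total interest on Plan B = 300 × $154.63 − $24,000 = $22,389.00.
Plan A is lower by $13,076.40.

Plan A by $13,076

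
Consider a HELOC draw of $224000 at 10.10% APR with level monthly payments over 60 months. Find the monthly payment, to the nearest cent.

$4,770.37

Monthly rate = 10.1%/12 = 0.0084167; payment = 224,000 × 0.0084167 / (1 − (1+0.0084167)^−60) = $4,770.37.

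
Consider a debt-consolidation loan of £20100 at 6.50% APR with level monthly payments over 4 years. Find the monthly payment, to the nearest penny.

£476.67

At 6.50% the monthly rate is 0.0054167, so the payment is 20,100 × 0.0054167 / (1 − 1.0054167^−48) = £476.67.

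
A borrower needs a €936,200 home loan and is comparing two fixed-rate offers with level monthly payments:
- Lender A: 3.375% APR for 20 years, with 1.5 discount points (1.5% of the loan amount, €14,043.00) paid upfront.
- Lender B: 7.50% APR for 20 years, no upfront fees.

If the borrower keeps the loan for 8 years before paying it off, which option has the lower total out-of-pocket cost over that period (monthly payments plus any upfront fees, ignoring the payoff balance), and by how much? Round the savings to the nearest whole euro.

Lender A: at 3.375% the monthly rate is 0.0028125, so the payment is 936,200 × 0.0028125 / (1 − 1.0028125^−240) = €5,369.64.
Lender B: monthly rate = 7.5%/12 = 0.0062500; payment = 936,200 × 0.0062500 / (1 − (1+0.0062500)^−240) = €7,541.96.
Over 96 months: Lender A costs 96 × €5,369.64 + €14,043.00 = €529,528.44; Lender B costs 96 × €7,541.96 = €724,028.16.
Lender A is cheaper by €724,028.16 − €529,528.44 = €194,499.72.

Lender A by €194,500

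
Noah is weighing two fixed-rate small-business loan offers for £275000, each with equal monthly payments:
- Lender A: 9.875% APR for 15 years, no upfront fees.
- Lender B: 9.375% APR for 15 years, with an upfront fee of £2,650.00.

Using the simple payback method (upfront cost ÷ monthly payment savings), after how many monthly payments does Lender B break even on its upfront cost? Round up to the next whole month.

32 months

Lender A: monthly rate = 9.875%/12 = 0.0082292; payment = 275,000 × 0.0082292 / (1 − (1+0.0082292)^−180) = £2,934.17.
Lender B: monthly rate = 9.375%/12 = 0.0078125; payment = 275,000 × 0.0078125 / (1 − (1+0.0078125)^−180) = £2,850.91.
Monthly savings = £2,934.17 − £2,850.91 = £83.26.
Break-even = £2,650.00 / £83.26 = 31.83 → 32 months.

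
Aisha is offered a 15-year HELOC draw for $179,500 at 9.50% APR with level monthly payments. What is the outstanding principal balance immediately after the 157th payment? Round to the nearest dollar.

$39,272

With monthly rate i = 9.5%/12 = 0.0079167, the balance after k of n payments is P · [(1+i)^n − (1+i)^k] / [(1+i)^n − 1].
(1+0.0079167)^180 = 4.13459330 and (1+0.0079167)^157 = 3.44878709, so the balance is 179,500 × (4.13459330 − 3.44878709) / (4.13459330 − 1) = $39,272.15.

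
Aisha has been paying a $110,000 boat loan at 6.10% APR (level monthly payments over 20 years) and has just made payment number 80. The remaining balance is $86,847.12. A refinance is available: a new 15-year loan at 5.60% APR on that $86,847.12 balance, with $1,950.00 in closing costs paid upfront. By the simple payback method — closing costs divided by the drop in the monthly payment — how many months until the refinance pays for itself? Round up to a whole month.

25 months

Current payment = 110,000 × 6.1%/12 / (1 − (1+0.0050833)^−240) = $794.43.
Refinanced payment = 86,847.12 × 0.0046667 / (1 − (1+0.0046667)^−180) = $714.23.
Monthly savings = $794.43 − $714.23 = $80.20.
Break-even = $1,950.00 / $80.20 = 24.31 → 25 months.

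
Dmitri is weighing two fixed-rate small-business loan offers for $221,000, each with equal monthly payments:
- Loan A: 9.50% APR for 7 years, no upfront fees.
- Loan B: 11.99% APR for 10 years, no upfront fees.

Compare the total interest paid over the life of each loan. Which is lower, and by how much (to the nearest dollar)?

Loan A: monthly rate = 9.5%/12 = 0.0079167; payment = 221,000 × 0.0079167 / (1 − (1+0.0079167)^−84) = $3,612.02.
Total interest on Loan A = 84 × $3,612.02 − $221,000 = $82,409.68.
Loan B: monthly rate = 11.99%/12 = 0.0099917; payment = 221,000 × 0.0099917 / (1 − (1+0.0099917)^−120) = $3,169.43.
Total interest on Loan B = 120 × $3,169.43 − $221,000 = $159,331.60.
Loan A is lower by $76,921.92.

Loan A by $76,922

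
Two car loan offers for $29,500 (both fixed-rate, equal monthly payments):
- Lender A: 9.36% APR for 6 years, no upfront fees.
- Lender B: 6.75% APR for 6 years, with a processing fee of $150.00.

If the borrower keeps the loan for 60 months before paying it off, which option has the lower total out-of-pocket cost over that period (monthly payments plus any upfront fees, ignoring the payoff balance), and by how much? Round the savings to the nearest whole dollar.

Lender B by $2,108

Lender A: at 9.36% the monthly rate is 0.0078000, so the payment is 29,500 × 0.0078000 / (1 − 1.0078000^−72) = $537.04.
Lender B: at 6.75% the monthly rate is 0.0056250, so the payment is 29,500 × 0.0056250 / (1 − 1.0056250^−72) = $499.41.
Over 60 months: Lender A costs 60 × $537.04 = $32,222.40; Lender B costs 60 × $499.41 + $150.00 = $30,114.60.
Lender B is cheaper by $32,222.40 − $30,114.60 = $2,107.80.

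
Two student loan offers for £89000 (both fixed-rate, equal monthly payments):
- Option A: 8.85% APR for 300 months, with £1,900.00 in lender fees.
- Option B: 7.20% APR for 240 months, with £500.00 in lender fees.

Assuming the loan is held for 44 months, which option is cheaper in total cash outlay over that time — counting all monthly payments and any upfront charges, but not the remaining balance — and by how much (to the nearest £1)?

Option A: at 8.85% the monthly rate is 0.0073750, so the payment is 89,000 × 0.0073750 / (1 − 1.0073750^−300) = £737.76.
Option B: monthly rate = 7.2%/12 = 0.0060000; payment = 89,000 × 0.0060000 / (1 − (1+0.0060000)^−240) = £700.74.
Over 44 months: Option A costs 44 × £737.76 + £1,900.00 = £34,361.44; Option B costs 44 × £700.74 + £500.00 = £31,332.56.
Option B is cheaper by £34,361.44 − £31,332.56 = £3,028.88.

Option B by £3,029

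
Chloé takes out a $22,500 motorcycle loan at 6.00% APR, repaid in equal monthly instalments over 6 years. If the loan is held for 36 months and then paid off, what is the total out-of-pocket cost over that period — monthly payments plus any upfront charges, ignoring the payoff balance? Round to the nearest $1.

$13,424

At 6.00% the monthly rate is 0.0050000, so the payment is 22,500 × 0.0050000 / (1 − 1.0050000^−72) = $372.89.
Total outlay = 36 × $372.89 = $13,424.04.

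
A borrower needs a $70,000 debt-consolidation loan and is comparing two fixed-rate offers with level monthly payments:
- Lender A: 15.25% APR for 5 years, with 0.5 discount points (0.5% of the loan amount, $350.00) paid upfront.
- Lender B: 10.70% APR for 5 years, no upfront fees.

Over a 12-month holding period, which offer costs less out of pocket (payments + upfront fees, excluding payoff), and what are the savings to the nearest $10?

Lender A: at 15.25% the monthly rate is 0.0127083, so the payment is 70,000 × 0.0127083 / (1 − 1.0127083^−60) = $1,674.50.
Lender B: monthly rate = 10.7%/12 = 0.0089167; payment = 70,000 × 0.0089167 / (1 − (1+0.0089167)^−60) = $1,511.52.
Over 12 months: Lender A costs 12 × $1,674.50 + $350.00 = $20,444.00; Lender B costs 12 × $1,511.52 = $18,138.24.
Lender B is cheaper by $20,444.00 − $18,138.24 = $2,305.76.

Lender B by $2,310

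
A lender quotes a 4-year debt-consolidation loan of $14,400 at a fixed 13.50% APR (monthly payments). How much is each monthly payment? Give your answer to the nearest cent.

$389.90

At 13.50% the monthly rate is 0.0112500, so the payment is 14,400 × 0.0112500 / (1 − 1.0112500^−48) = $389.90.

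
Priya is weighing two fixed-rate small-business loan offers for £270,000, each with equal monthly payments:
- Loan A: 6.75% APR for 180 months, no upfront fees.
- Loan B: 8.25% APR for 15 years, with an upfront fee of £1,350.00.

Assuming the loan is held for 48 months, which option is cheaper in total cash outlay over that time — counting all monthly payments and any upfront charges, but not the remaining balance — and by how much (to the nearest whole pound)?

Loan A by £12,396

Loan A: at 6.75% the monthly rate is 0.0056250, so the payment is 270,000 × 0.0056250 / (1 − 1.0056250^−180) = £2,389.26.
Loan B: monthly rate = 8.25%/12 = 0.0068750; payment = 270,000 × 0.0068750 / (1 − (1+0.0068750)^−180) = £2,619.38.
Over 48 months: Loan A costs 48 × £2,389.26 = £114,684.48; Loan B costs 48 × £2,619.38 + £1,350.00 = £127,080.24.
Loan A is cheaper by £127,080.24 − £114,684.48 = £12,395.76.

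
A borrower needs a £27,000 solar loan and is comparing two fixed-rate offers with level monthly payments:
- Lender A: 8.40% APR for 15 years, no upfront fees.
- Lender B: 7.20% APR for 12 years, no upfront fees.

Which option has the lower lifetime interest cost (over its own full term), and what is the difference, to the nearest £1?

Lender B by £7,175

Lender A: monthly rate = 8.4%/12 = 0.0070000; payment = 27,000 × 0.0070000 / (1 − (1+0.0070000)^−180) = £264.30.
Total interest on Lender A = 180 × £264.30 − £27,000 = £20,574.00.
Lender B: at 7.20% the monthly rate is 0.0060000, so the payment is 27,000 × 0.0060000 / (1 − 1.0060000^−144) = £280.55.
Total interest on Lender B = 144 × £280.55 − £27,000 = £13,399.20.
Lender B is lower by £7,174.80.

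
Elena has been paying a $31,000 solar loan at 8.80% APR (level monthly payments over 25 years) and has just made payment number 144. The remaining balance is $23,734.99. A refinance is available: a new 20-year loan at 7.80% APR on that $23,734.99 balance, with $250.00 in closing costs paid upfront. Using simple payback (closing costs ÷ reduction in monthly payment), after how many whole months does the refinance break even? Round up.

5 months

Current payment = 31,000 × 8.8%/12 / (1 − (1+0.0073333)^−300) = $255.92.
Refinanced payment = 23,734.99 × 0.0065000 / (1 − (1+0.0065000)^−240) = $195.58.
Monthly savings = $255.92 − $195.58 = $60.34.
Break-even = $250.00 / $60.34 = 4.14 → 5 months.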